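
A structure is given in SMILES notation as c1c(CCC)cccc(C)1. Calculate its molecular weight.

134.22 g/mol

Atom tally by fragment:
  benzene ring core → C:6 H:6
  (− 2 ring H displaced by substituents)
  + CH2CH2CH3 → C:3 H:7
  + CH3 → C:1 H:3
Element totals:
  C: 10
  H: 14
Molecular formula: C10H14.
  M = 10(12.011) + 14(1.008)
    = 120.110 + 14.112 = 134.222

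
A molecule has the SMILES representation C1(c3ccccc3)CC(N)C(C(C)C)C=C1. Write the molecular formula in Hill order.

Atom tally by fragment:
  cyclohexene ring core → C:6 H:10
  (− 3 ring H displaced by substituents)
  + C6H5 → C:6 H:5
  + NH2 → N:1 H:2
  + CH(CH3)2 → C:3 H:7
Element totals:
  C: 15
  H: 21
  N: 1

C15H21N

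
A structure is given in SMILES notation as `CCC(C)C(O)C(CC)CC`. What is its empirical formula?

Atom tally by fragment:
  CH3 → C:1 H:3
  CH2 → C:1 H:2
  CH(CH3) → C:2 H:4
  CH(OH) → C:1 H:2 O:1
  CH(C2H5) → C:3 H:6
  CH2 → C:1 H:2
  CH3 → C:1 H:3
Element totals:
  C: 10
  H: 22
  O: 1
Molecular formula: C10H22O.
gcd of subscripts (10, 22, 1) = 1, so the empirical formula equals the molecular formula.

C10H22O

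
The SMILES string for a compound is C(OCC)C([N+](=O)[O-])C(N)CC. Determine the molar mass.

Atom tally by fragment:
  C2H5OCH2 → C:3 H:7 O:1
  CH(NO2) → C:1 H:1 N:1 O:2
  CH(NH2) → C:1 H:3 N:1
  CH2 → C:1 H:2
  CH3 → C:1 H:3
Element totals:
  C: 7
  H: 16
  N: 2
  O: 3
Molecular formula: C7H16N2O3.
  M = 7(12.011) + 16(1.008) + 2(14.007) + 3(15.999)
    = 84.077 + 16.128 + 28.014 + 47.997 = 176.216

176.22 g/mol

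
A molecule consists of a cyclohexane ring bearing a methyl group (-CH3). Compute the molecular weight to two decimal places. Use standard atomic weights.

Atom tally by fragment:
  cyclohexane ring core → C:6 H:12
  (− 1 ring H displaced by substituents)
  + CH3 → C:1 H:3
Element totals:
  C: 7
  H: 14
Molecular formula: C7H14.
  M = 7(12.011) + 14(1.008)
    = 84.077 + 14.112 = 98.189

98.19 g/mol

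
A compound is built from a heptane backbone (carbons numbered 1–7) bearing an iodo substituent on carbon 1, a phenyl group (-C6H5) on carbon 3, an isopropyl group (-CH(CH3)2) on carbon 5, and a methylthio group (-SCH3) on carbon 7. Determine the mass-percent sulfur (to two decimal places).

Atom tally by fragment:
  ICH2 → C:1 H:2 I:1
  CH2 → C:1 H:2
  CH(C6H5) → C:7 H:6
  CH2 → C:1 H:2
  CH(CH(CH3)2) → C:4 H:8
  CH2 → C:1 H:2
  CH2SCH3 → C:2 H:5 S:1
Element totals:
  C: 17
  H: 27
  I: 1
  S: 1
Molecular formula: C17H27IS.
Molar mass = 390.367 g/mol.
Mass from S: 1 × 32.06 = 32.060 g/mol.
%S = 32.060 / 390.367 × 100 = 8.21%.

8.21%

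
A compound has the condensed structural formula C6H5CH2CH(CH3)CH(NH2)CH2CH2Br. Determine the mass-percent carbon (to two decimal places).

56.26%

Atom tally by fragment:
  C6H5CH2 → C:7 H:7
  CH(CH3) → C:2 H:4
  CH(NH2) → C:1 H:3 N:1
  CH2 → C:1 H:2
  CH2Br → C:1 H:2 Br:1
Element totals:
  C: 12
  H: 18
  Br: 1
  N: 1
Molecular formula: C12H18BrN.
Molar mass = 256.187 g/mol.
Mass from C: 12 × 12.011 = 144.132 g/mol.
%C = 144.132 / 256.187 × 100 = 56.26%.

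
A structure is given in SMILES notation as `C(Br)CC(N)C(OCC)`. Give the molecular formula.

C6H14BrNO

Atom tally by fragment:
  BrCH2 → C:1 H:2 Br:1
  CH2 → C:1 H:2
  CH(NH2) → C:1 H:3 N:1
  CH2OC2H5 → C:3 H:7 O:1
Element totals:
  C: 6
  H: 14
  Br: 1
  N: 1
  O: 1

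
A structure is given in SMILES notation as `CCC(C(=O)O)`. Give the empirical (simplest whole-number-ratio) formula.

C2H4O

Atom tally by fragment:
  CH3 → C:1 H:3
  CH2 → C:1 H:2
  CH2COOH → C:2 H:3 O:2
Element totals:
  C: 4
  H: 8
  O: 2
Molecular formula: C4H8O2.
gcd of subscripts = 2; dividing each by 2:
  C: 4/2 = 2
  H: 8/2 = 4
  O: 2/2 = 1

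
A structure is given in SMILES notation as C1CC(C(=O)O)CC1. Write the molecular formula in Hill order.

C6H10O2

Atom tally by fragment:
  cyclopentane ring core → C:5 H:10
  (− 1 ring H displaced by substituents)
  + COOH → C:1 H:1 O:2
Element totals:
  C: 6
  H: 10
  O: 2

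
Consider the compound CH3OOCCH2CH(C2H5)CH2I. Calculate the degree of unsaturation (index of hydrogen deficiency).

Atom tally by fragment:
  CH3OOCCH2 → C:3 H:5 O:2
  CH(C2H5) → C:3 H:6
  CH2I → C:1 H:2 I:1
Element totals:
  C: 7
  H: 13
  I: 1
  O: 2
Molecular formula: C7H13IO2.
DoU = (2C + 2 + N − H − X) / 2 = (2·7 + 2 + 0 − 13 − 1) / 2 = 1.

1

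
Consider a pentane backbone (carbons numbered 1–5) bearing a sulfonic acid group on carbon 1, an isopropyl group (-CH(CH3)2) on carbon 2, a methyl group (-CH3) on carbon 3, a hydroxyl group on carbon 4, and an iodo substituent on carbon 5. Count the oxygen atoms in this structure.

Atom tally by fragment:
  HO3SCH2 → C:1 H:3 S:1 O:3
  CH(CH(CH3)2) → C:4 H:8
  CH(CH3) → C:2 H:4
  CH(OH) → C:1 H:2 O:1
  CH2I → C:1 H:2 I:1
Element totals:
  C: 9
  H: 19
  I: 1
  O: 4
  S: 1

4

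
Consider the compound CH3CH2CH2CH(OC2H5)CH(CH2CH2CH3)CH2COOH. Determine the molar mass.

Atom tally by fragment:
  CH3 → C:1 H:3
  CH2 → C:1 H:2
  CH2 → C:1 H:2
  CH(OC2H5) → C:3 H:6 O:1
  CH(CH2CH2CH3) → C:4 H:8
  CH2COOH → C:2 H:3 O:2
Element totals:
  C: 12
  H: 24
  O: 3
Molecular formula: C12H24O3.
  M = 12(12.011) + 24(1.008) + 3(15.999)
    = 144.132 + 24.192 + 47.997 = 216.321

216.32 g/mol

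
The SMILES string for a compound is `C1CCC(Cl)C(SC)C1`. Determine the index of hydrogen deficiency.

1

Atom tally by fragment:
  cyclohexane ring core → C:6 H:12
  (− 2 ring H displaced by substituents)
  + Cl → Cl:1
  + SCH3 → C:1 H:3 S:1
Element totals:
  C: 7
  H: 13
  Cl: 1
  S: 1
Molecular formula: C7H13ClS.
DoU = (2C + 2 + N − H − X) / 2 = (2·7 + 2 + 0 − 13 − 1) / 2 = 1.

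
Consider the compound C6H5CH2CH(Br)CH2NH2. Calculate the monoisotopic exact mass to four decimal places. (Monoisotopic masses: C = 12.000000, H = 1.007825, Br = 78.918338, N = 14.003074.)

213.0153

Element totals:
  C: 9
  H: 12
  Br: 1
  N: 1
Molecular formula: C9H12BrN.
  M = 9(12.0) + 12(1.007825) + 78.918338 + 14.003074
    = 108.000000 + 12.093900 + 78.918338 + 14.003074 = 213.015312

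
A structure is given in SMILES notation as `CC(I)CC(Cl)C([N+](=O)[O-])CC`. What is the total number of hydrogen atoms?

Atom tally by fragment:
  CH3 → C:1 H:3
  CH(I) → C:1 H:1 I:1
  CH2 → C:1 H:2
  CH(Cl) → C:1 H:1 Cl:1
  CH(NO2) → C:1 H:1 N:1 O:2
  CH2 → C:1 H:2
  CH3 → C:1 H:3
Element totals:
  C: 7
  H: 13
  Cl: 1
  I: 1
  N: 1
  O: 2

13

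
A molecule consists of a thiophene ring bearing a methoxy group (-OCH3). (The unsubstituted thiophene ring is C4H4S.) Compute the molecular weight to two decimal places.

114.16 g/mol

Atom tally by fragment:
  thiophene ring core → C:4 H:4 S:1
  (− 1 ring H displaced by substituents)
  + OCH3 → C:1 H:3 O:1
Element totals:
  C: 5
  H: 6
  O: 1
  S: 1
Molecular formula: C5H6OS.
  M = 5(12.011) + 6(1.008) + 15.999 + 32.06
    = 60.055 + 6.048 + 15.999 + 32.060 = 114.162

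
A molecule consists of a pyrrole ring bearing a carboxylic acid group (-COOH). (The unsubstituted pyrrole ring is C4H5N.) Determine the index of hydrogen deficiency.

Atom tally by fragment:
  pyrrole ring core → C:4 H:5 N:1
  (− 1 ring H displaced by substituents)
  + COOH → C:1 H:1 O:2
Element totals:
  C: 5
  H: 5
  N: 1
  O: 2
Molecular formula: C5H5NO2.
DoU = (2C + 2 + N − H − X) / 2 = (2·5 + 2 + 1 − 5 − 0) / 2 = 4.

4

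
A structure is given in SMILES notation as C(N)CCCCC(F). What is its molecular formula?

Atom tally by fragment:
  H2NCH2 → C:1 H:4 N:1
  CH2 → C:1 H:2
  CH2 → C:1 H:2
  CH2 → C:1 H:2
  CH2 → C:1 H:2
  CH2F → C:1 H:2 F:1
Element totals:
  C: 6
  H: 14
  F: 1
  N: 1

C6H14FN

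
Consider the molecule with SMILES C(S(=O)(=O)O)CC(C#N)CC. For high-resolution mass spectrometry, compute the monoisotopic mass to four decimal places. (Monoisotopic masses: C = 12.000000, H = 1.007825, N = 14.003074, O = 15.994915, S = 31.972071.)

177.0460

Atom tally by fragment:
  HO3SCH2 → C:1 H:3 S:1 O:3
  CH2 → C:1 H:2
  CH(CN) → C:2 H:1 N:1
  CH2 → C:1 H:2
  CH3 → C:1 H:3
Element totals:
  C: 6
  H: 11
  N: 1
  O: 3
  S: 1
Molecular formula: C6H11NO3S.
  M = 6(12.0) + 11(1.007825) + 14.003074 + 3(15.994915) + 31.972071
    = 72.000000 + 11.086075 + 14.003074 + 47.984745 + 31.972071 = 177.045965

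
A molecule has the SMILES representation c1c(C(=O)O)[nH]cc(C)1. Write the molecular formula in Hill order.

Atom tally by fragment:
  pyrrole ring core → C:4 H:5 N:1
  (− 2 ring H displaced by substituents)
  + COOH → C:1 H:1 O:2
  + CH3 → C:1 H:3
Element totals:
  C: 6
  H: 7
  N: 1
  O: 2

C6H7NO2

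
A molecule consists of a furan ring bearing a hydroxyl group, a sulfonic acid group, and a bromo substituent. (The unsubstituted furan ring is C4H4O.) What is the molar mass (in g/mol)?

Atom tally by fragment:
  furan ring core → C:4 H:4 O:1
  (− 3 ring H displaced by substituents)
  + OH → O:1 H:1
  + SO3H → S:1 O:3 H:1
  + Br → Br:1
Element totals:
  C: 4
  H: 3
  Br: 1
  O: 5
  S: 1
Molecular formula: C4H3BrO5S.
  M = 4(12.011) + 3(1.008) + 79.904 + 5(15.999) + 32.06
    = 48.044 + 3.024 + 79.904 + 79.995 + 32.060 = 243.027

243.03 g/mol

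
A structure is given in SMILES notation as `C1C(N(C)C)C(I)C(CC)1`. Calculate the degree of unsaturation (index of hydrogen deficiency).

Atom tally by fragment:
  cyclobutane ring core → C:4 H:8
  (− 3 ring H displaced by substituents)
  + N(CH3)2 → N:1 C:2 H:6
  + I → I:1
  + C2H5 → C:2 H:5
Element totals:
  C: 8
  H: 16
  I: 1
  N: 1
Molecular formula: C8H16IN.
DoU = (2C + 2 + N − H − X) / 2 = (2·8 + 2 + 1 − 16 − 1) / 2 = 1.

1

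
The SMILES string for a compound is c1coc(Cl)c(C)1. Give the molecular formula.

C5H5ClO

Atom tally by fragment:
  furan ring core → C:4 H:4 O:1
  (− 2 ring H displaced by substituents)
  + Cl → Cl:1
  + CH3 → C:1 H:3
Element totals:
  C: 5
  H: 5
  Cl: 1
  O: 1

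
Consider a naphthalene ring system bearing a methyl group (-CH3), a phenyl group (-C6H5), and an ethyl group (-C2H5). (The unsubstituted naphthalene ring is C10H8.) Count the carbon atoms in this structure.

Atom tally by fragment:
  naphthalene ring system core → C:10 H:8
  (− 3 ring H displaced by substituents)
  + CH3 → C:1 H:3
  + C6H5 → C:6 H:5
  + C2H5 → C:2 H:5
Element totals:
  C: 19
  H: 18

19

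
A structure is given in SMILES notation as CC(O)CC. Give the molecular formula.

Atom tally by fragment:
  CH3 → C:1 H:3
  CH(OH) → C:1 H:2 O:1
  CH2 → C:1 H:2
  CH3 → C:1 H:3
Element totals:
  C: 4
  H: 10
  O: 1

C4H10O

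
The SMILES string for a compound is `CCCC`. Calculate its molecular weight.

Atom tally by fragment:
  CH3 → C:1 H:3
  CH2 → C:1 H:2
  CH2 → C:1 H:2
  CH3 → C:1 H:3
Element totals:
  C: 4
  H: 10
Molecular formula: C4H10.
  M = 4(12.011) + 10(1.008)
    = 48.044 + 10.080 = 58.124

58.12 g/mol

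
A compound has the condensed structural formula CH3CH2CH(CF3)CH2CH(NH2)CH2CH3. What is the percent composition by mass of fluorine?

31.11%

Element totals:
  C: 8
  H: 16
  F: 3
  N: 1
Molecular formula: C8H16F3N.
Molar mass = 183.217 g/mol.
Mass from F: 3 × 18.998 = 56.994 g/mol.
%F = 56.994 / 183.217 × 100 = 31.11%.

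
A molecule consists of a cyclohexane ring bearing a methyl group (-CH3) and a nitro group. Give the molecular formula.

Atom tally by fragment:
  cyclohexane ring core → C:6 H:12
  (− 2 ring H displaced by substituents)
  + CH3 → C:1 H:3
  + NO2 → N:1 O:2
Element totals:
  C: 7
  H: 13
  N: 1
  O: 2

C7H13NO2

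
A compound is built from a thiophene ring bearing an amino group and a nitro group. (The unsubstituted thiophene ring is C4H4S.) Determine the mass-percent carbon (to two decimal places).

Atom tally by fragment:
  thiophene ring core → C:4 H:4 S:1
  (− 2 ring H displaced by substituents)
  + NH2 → N:1 H:2
  + NO2 → N:1 O:2
Element totals:
  C: 4
  H: 4
  N: 2
  O: 2
  S: 1
Molecular formula: C4H4N2O2S.
Molar mass = 144.148 g/mol.
Mass from C: 4 × 12.011 = 48.044 g/mol.
%C = 48.044 / 144.148 × 100 = 33.33%.

33.33%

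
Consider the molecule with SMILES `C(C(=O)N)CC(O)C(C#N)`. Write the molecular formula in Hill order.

C6H10N2O2

Atom tally by fragment:
  H2NOCCH2 → C:2 H:4 O:1 N:1
  CH2 → C:1 H:2
  CH(OH) → C:1 H:2 O:1
  CH2CN → C:2 H:2 N:1
Element totals:
  C: 6
  H: 10
  N: 2
  O: 2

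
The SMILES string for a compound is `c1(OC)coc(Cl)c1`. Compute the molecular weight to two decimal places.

132.54 g/mol

Atom tally by fragment:
  furan ring core → C:4 H:4 O:1
  (− 2 ring H displaced by substituents)
  + OCH3 → C:1 H:3 O:1
  + Cl → Cl:1
Element totals:
  C: 5
  H: 5
  Cl: 1
  O: 2
Molecular formula: C5H5ClO2.
  M = 5(12.011) + 5(1.008) + 35.45 + 2(15.999)
    = 60.055 + 5.040 + 35.450 + 31.998 = 132.543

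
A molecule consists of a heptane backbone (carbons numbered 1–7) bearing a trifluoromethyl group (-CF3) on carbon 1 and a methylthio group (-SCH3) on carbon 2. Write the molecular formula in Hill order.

C9H17F3S

Atom tally by fragment:
  F3CCH2 → C:2 H:2 F:3
  CH(SCH3) → C:2 H:4 S:1
  CH2 → C:1 H:2
  CH2 → C:1 H:2
  CH2 → C:1 H:2
  CH2 → C:1 H:2
  CH3 → C:1 H:3
Element totals:
  C: 9
  H: 17
  F: 3
  S: 1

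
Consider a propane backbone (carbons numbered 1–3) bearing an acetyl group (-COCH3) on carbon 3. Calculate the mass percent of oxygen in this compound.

Atom tally by fragment:
  CH3 → C:1 H:3
  CH2 → C:1 H:2
  CH2COCH3 → C:3 H:5 O:1
Element totals:
  C: 5
  H: 10
  O: 1
Molecular formula: C5H10O.
Molar mass = 86.134 g/mol.
Mass from O: 1 × 15.999 = 15.999 g/mol.
%O = 15.999 / 86.134 × 100 = 18.57%.

18.57%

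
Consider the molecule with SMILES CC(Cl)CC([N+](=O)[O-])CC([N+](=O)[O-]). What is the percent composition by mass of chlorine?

16.83%

Atom tally by fragment:
  CH3 → C:1 H:3
  CH(Cl) → C:1 H:1 Cl:1
  CH2 → C:1 H:2
  CH(NO2) → C:1 H:1 N:1 O:2
  CH2 → C:1 H:2
  CH2NO2 → C:1 H:2 N:1 O:2
Element totals:
  C: 6
  H: 11
  Cl: 1
  N: 2
  O: 4
Molecular formula: C6H11ClN2O4.
Molar mass = 210.614 g/mol.
Mass from Cl: 1 × 35.45 = 35.450 g/mol.
%Cl = 35.450 / 210.614 × 100 = 16.83%.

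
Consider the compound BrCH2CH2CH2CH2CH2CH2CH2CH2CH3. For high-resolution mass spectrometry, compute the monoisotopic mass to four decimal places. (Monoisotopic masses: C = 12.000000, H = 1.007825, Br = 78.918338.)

Element totals:
  C: 9
  H: 19
  Br: 1
Molecular formula: C9H19Br.
  M = 9(12.0) + 19(1.007825) + 78.918338
    = 108.000000 + 19.148675 + 78.918338 = 206.067013

206.0670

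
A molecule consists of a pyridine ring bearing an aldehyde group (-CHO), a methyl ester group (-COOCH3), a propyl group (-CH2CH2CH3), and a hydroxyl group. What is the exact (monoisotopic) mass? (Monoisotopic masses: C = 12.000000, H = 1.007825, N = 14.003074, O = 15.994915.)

Atom tally by fragment:
  pyridine ring core → C:5 H:5 N:1
  (− 4 ring H displaced by substituents)
  + CHO → C:1 H:1 O:1
  + COOCH3 → C:2 H:3 O:2
  + CH2CH2CH3 → C:3 H:7
  + OH → O:1 H:1
Element totals:
  C: 11
  H: 13
  N: 1
  O: 4
Molecular formula: C11H13NO4.
  M = 11(12.0) + 13(1.007825) + 14.003074 + 4(15.994915)
    = 132.000000 + 13.101725 + 14.003074 + 63.979660 = 223.084459

223.0845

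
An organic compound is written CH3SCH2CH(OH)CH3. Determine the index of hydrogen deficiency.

Element totals:
  C: 4
  H: 10
  O: 1
  S: 1
Molecular formula: C4H10OS.
DoU = (2C + 2 + N − H − X) / 2 = (2·4 + 2 + 0 − 10 − 0) / 2 = 0.

0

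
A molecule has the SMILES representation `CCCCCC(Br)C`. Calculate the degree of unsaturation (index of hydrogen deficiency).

Atom tally by fragment:
  CH3 → C:1 H:3
  CH2 → C:1 H:2
  CH2 → C:1 H:2
  CH2 → C:1 H:2
  CH2 → C:1 H:2
  CH(Br) → C:1 H:1 Br:1
  CH3 → C:1 H:3
Element totals:
  C: 7
  H: 15
  Br: 1
Molecular formula: C7H15Br.
DoU = (2C + 2 + N − H − X) / 2 = (2·7 + 2 + 0 − 15 − 1) / 2 = 0.

0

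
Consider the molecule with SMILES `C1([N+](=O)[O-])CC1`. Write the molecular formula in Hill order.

C3H5NO2

Atom tally by fragment:
  cyclopropane ring core → C:3 H:6
  (− 1 ring H displaced by substituents)
  + NO2 → N:1 O:2
Element totals:
  C: 3
  H: 5
  N: 1
  O: 2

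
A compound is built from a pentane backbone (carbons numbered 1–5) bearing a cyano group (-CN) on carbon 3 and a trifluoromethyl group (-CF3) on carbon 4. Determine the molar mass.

165.16 g/mol

Atom tally by fragment:
  CH3 → C:1 H:3
  CH2 → C:1 H:2
  CH(CN) → C:2 H:1 N:1
  CH(CF3) → C:2 H:1 F:3
  CH3 → C:1 H:3
Element totals:
  C: 7
  H: 10
  F: 3
  N: 1
Molecular formula: C7H10F3N.
  M = 7(12.011) + 10(1.008) + 3(18.998) + 14.007
    = 84.077 + 10.080 + 56.994 + 14.007 = 165.158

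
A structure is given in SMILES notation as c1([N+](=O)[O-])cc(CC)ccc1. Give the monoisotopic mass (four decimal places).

151.0633

Atom tally by fragment:
  benzene ring core → C:6 H:6
  (− 2 ring H displaced by substituents)
  + NO2 → N:1 O:2
  + C2H5 → C:2 H:5
Element totals:
  C: 8
  H: 9
  N: 1
  O: 2
Molecular formula: C8H9NO2.
  M = 8(12.0) + 9(1.007825) + 14.003074 + 2(15.994915)
    = 96.000000 + 9.070425 + 14.003074 + 31.989830 = 151.063329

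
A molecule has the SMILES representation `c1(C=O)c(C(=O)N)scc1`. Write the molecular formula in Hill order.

C6H5NO2S

Atom tally by fragment:
  thiophene ring core → C:4 H:4 S:1
  (− 2 ring H displaced by substituents)
  + CHO → C:1 H:1 O:1
  + CONH2 → C:1 H:2 O:1 N:1
Element totals:
  C: 6
  H: 5
  N: 1
  O: 2
  S: 1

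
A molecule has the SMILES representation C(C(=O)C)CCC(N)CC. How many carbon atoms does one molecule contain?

8

Atom tally by fragment:
  CH3COCH2 → C:3 H:5 O:1
  CH2 → C:1 H:2
  CH2 → C:1 H:2
  CH(NH2) → C:1 H:3 N:1
  CH2 → C:1 H:2
  CH3 → C:1 H:3
Element totals:
  C: 8
  H: 17
  N: 1
  O: 1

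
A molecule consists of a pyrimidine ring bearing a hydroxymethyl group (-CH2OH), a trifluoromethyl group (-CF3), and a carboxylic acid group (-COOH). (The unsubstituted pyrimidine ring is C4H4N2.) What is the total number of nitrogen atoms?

2

Atom tally by fragment:
  pyrimidine ring core → C:4 H:4 N:2
  (− 3 ring H displaced by substituents)
  + CH2OH → C:1 H:3 O:1
  + CF3 → C:1 F:3
  + COOH → C:1 H:1 O:2
Element totals:
  C: 7
  H: 5
  F: 3
  N: 2
  O: 3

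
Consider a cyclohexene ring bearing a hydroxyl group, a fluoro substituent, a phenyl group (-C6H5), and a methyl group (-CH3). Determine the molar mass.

206.26 g/mol

Atom tally by fragment:
  cyclohexene ring core → C:6 H:10
  (− 4 ring H displaced by substituents)
  + OH → O:1 H:1
  + F → F:1
  + C6H5 → C:6 H:5
  + CH3 → C:1 H:3
Element totals:
  C: 13
  H: 15
  F: 1
  O: 1
Molecular formula: C13H15FO.
  M = 13(12.011) + 15(1.008) + 18.998 + 15.999
    = 156.143 + 15.120 + 18.998 + 15.999 = 206.260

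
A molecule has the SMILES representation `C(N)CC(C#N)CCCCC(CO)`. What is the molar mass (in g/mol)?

184.28 g/mol

Atom tally by fragment:
  H2NCH2 → C:1 H:4 N:1
  CH2 → C:1 H:2
  CH(CN) → C:2 H:1 N:1
  CH2 → C:1 H:2
  CH2 → C:1 H:2
  CH2 → C:1 H:2
  CH2 → C:1 H:2
  CH2CH2OH → C:2 H:5 O:1
Element totals:
  C: 10
  H: 20
  N: 2
  O: 1
Molecular formula: C10H20N2O.
  M = 10(12.011) + 20(1.008) + 2(14.007) + 15.999
    = 120.110 + 20.160 + 28.014 + 15.999 = 184.283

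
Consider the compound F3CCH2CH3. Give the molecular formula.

C3H5F3

Atom tally by fragment:
  F3CCH2 → C:2 H:2 F:3
  CH3 → C:1 H:3
Element totals:
  C: 3
  H: 5
  F: 3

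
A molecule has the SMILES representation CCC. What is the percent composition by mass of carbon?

81.71%

Atom tally by fragment:
  CH3 → C:1 H:3
  CH2 → C:1 H:2
  CH3 → C:1 H:3
Element totals:
  C: 3
  H: 8
Molecular formula: C3H8.
Molar mass = 44.097 g/mol.
Mass from C: 3 × 12.011 = 36.033 g/mol.
%C = 36.033 / 44.097 × 100 = 81.71%.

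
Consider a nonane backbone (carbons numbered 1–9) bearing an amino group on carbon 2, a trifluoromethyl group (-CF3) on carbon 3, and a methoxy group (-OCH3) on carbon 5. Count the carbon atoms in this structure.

Atom tally by fragment:
  CH3 → C:1 H:3
  CH(NH2) → C:1 H:3 N:1
  CH(CF3) → C:2 H:1 F:3
  CH2 → C:1 H:2
  CH(OCH3) → C:2 H:4 O:1
  CH2 → C:1 H:2
  CH2 → C:1 H:2
  CH2 → C:1 H:2
  CH3 → C:1 H:3
Element totals:
  C: 11
  H: 22
  F: 3
  N: 1
  O: 1

11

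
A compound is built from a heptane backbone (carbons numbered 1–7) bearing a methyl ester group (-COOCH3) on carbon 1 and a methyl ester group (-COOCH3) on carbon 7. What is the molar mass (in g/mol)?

Atom tally by fragment:
  CH3OOCCH2 → C:3 H:5 O:2
  CH2 → C:1 H:2
  CH2 → C:1 H:2
  CH2 → C:1 H:2
  CH2 → C:1 H:2
  CH2 → C:1 H:2
  CH2COOCH3 → C:3 H:5 O:2
Element totals:
  C: 11
  H: 20
  O: 4
Molecular formula: C11H20O4.
  M = 11(12.011) + 20(1.008) + 4(15.999)
    = 132.121 + 20.160 + 63.996 = 216.277

216.28 g/mol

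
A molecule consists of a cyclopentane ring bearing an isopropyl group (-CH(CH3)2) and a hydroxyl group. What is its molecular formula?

Atom tally by fragment:
  cyclopentane ring core → C:5 H:10
  (− 2 ring H displaced by substituents)
  + CH(CH3)2 → C:3 H:7
  + OH → O:1 H:1
Element totals:
  C: 8
  H: 16
  O: 1

C8H16O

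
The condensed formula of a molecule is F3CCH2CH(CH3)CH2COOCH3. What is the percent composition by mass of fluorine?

30.95%

Element totals:
  C: 7
  H: 11
  F: 3
  O: 2
Molecular formula: C7H11F3O2.
Molar mass = 184.157 g/mol.
Mass from F: 3 × 18.998 = 56.994 g/mol.
%F = 56.994 / 184.157 × 100 = 30.95%.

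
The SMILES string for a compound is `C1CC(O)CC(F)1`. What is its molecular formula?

C5H9FO

Atom tally by fragment:
  cyclopentane ring core → C:5 H:10
  (− 2 ring H displaced by substituents)
  + OH → O:1 H:1
  + F → F:1
Element totals:
  C: 5
  H: 9
  F: 1
  O: 1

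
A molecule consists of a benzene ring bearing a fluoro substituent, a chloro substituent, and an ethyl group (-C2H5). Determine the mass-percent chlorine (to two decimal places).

22.35%

Atom tally by fragment:
  benzene ring core → C:6 H:6
  (− 3 ring H displaced by substituents)
  + F → F:1
  + Cl → Cl:1
  + C2H5 → C:2 H:5
Element totals:
  C: 8
  H: 8
  Cl: 1
  F: 1
Molecular formula: C8H8ClF.
Molar mass = 158.600 g/mol.
Mass from Cl: 1 × 35.45 = 35.450 g/mol.
%Cl = 35.450 / 158.600 × 100 = 22.35%.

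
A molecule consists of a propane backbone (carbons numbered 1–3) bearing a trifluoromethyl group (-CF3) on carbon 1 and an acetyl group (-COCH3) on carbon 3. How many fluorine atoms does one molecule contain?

3

Atom tally by fragment:
  F3CCH2 → C:2 H:2 F:3
  CH2 → C:1 H:2
  CH2COCH3 → C:3 H:5 O:1
Element totals:
  C: 6
  H: 9
  F: 3
  O: 1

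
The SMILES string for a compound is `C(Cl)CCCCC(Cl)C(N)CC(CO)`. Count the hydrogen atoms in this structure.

21

Atom tally by fragment:
  ClCH2 → C:1 H:2 Cl:1
  CH2 → C:1 H:2
  CH2 → C:1 H:2
  CH2 → C:1 H:2
  CH2 → C:1 H:2
  CH(Cl) → C:1 H:1 Cl:1
  CH(NH2) → C:1 H:3 N:1
  CH2 → C:1 H:2
  CH2CH2OH → C:2 H:5 O:1
Element totals:
  C: 10
  H: 21
  Cl: 2
  N: 1
  O: 1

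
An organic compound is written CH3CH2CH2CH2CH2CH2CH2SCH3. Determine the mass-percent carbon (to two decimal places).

65.68%

Element totals:
  C: 8
  H: 18
  S: 1
Molecular formula: C8H18S.
Molar mass = 146.292 g/mol.
Mass from C: 8 × 12.011 = 96.088 g/mol.
%C = 96.088 / 146.292 × 100 = 65.68%.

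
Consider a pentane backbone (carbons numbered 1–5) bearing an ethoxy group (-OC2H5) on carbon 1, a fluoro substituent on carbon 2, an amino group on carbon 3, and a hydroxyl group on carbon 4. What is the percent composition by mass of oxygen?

Atom tally by fragment:
  C2H5OCH2 → C:3 H:7 O:1
  CH(F) → C:1 H:1 F:1
  CH(NH2) → C:1 H:3 N:1
  CH(OH) → C:1 H:2 O:1
  CH3 → C:1 H:3
Element totals:
  C: 7
  H: 16
  F: 1
  N: 1
  O: 2
Molecular formula: C7H16FNO2.
Molar mass = 165.208 g/mol.
Mass from O: 2 × 15.999 = 31.998 g/mol.
%O = 31.998 / 165.208 × 100 = 19.37%.

19.37%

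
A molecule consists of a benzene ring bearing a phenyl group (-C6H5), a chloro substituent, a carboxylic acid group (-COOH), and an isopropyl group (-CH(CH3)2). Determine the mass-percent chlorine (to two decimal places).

12.90%

Atom tally by fragment:
  benzene ring core → C:6 H:6
  (− 4 ring H displaced by substituents)
  + C6H5 → C:6 H:5
  + Cl → Cl:1
  + COOH → C:1 H:1 O:2
  + CH(CH3)2 → C:3 H:7
Element totals:
  C: 16
  H: 15
  Cl: 1
  O: 2
Molecular formula: C16H15ClO2.
Molar mass = 274.744 g/mol.
Mass from Cl: 1 × 35.45 = 35.450 g/mol.
%Cl = 35.450 / 274.744 × 100 = 12.90%.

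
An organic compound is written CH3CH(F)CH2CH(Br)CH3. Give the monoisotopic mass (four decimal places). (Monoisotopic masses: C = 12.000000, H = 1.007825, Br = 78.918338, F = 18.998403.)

167.9950

Atom tally by fragment:
  CH3 → C:1 H:3
  CH(F) → C:1 H:1 F:1
  CH2 → C:1 H:2
  CH(Br) → C:1 H:1 Br:1
  CH3 → C:1 H:3
Element totals:
  C: 5
  H: 10
  Br: 1
  F: 1
Molecular formula: C5H10BrF.
  M = 5(12.0) + 10(1.007825) + 78.918338 + 18.998403
    = 60.000000 + 10.078250 + 78.918338 + 18.998403 = 167.994991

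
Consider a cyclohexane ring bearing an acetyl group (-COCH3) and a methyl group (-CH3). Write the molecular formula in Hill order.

C9H16O

Atom tally by fragment:
  cyclohexane ring core → C:6 H:12
  (− 2 ring H displaced by substituents)
  + COCH3 → C:2 H:3 O:1
  + CH3 → C:1 H:3
Element totals:
  C: 9
  H: 16
  O: 1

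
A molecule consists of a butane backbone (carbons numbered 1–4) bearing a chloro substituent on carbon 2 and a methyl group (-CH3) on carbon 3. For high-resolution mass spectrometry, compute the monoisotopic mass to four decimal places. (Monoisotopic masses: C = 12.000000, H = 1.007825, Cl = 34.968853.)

Atom tally by fragment:
  CH3 → C:1 H:3
  CH(Cl) → C:1 H:1 Cl:1
  CH(CH3) → C:2 H:4
  CH3 → C:1 H:3
Element totals:
  C: 5
  H: 11
  Cl: 1
Molecular formula: C5H11Cl.
  M = 5(12.0) + 11(1.007825) + 34.968853
    = 60.000000 + 11.086075 + 34.968853 = 106.054928

106.0549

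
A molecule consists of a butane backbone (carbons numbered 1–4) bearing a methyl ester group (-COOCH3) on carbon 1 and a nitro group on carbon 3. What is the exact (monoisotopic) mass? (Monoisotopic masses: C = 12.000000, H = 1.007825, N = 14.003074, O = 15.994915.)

161.0688

Atom tally by fragment:
  CH3OOCCH2 → C:3 H:5 O:2
  CH2 → C:1 H:2
  CH(NO2) → C:1 H:1 N:1 O:2
  CH3 → C:1 H:3
Element totals:
  C: 6
  H: 11
  N: 1
  O: 4
Molecular formula: C6H11NO4.
  M = 6(12.0) + 11(1.007825) + 14.003074 + 4(15.994915)
    = 72.000000 + 11.086075 + 14.003074 + 63.979660 = 161.068809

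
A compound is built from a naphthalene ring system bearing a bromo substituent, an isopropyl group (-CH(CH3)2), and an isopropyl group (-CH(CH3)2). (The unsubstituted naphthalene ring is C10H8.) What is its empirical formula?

Atom tally by fragment:
  naphthalene ring system core → C:10 H:8
  (− 3 ring H displaced by substituents)
  + Br → Br:1
  + CH(CH3)2 → C:3 H:7
  + CH(CH3)2 → C:3 H:7
Element totals:
  C: 16
  H: 19
  Br: 1
Molecular formula: C16H19Br.
gcd of subscripts (1, 16, 19) = 1, so the empirical formula equals the molecular formula.

C16H19Br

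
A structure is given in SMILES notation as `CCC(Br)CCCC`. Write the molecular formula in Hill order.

C7H15Br

Atom tally by fragment:
  CH3 → C:1 H:3
  CH2 → C:1 H:2
  CH(Br) → C:1 H:1 Br:1
  CH2 → C:1 H:2
  CH2 → C:1 H:2
  CH2 → C:1 H:2
  CH3 → C:1 H:3
Element totals:
  C: 7
  H: 15
  Br: 1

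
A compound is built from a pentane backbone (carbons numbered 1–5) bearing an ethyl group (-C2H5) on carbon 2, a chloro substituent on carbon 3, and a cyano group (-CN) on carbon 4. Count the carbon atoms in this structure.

Atom tally by fragment:
  CH3 → C:1 H:3
  CH(C2H5) → C:3 H:6
  CH(Cl) → C:1 H:1 Cl:1
  CH(CN) → C:2 H:1 N:1
  CH3 → C:1 H:3
Element totals:
  C: 8
  H: 14
  Cl: 1
  N: 1

8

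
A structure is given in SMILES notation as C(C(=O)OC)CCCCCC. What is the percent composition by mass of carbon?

Atom tally by fragment:
  CH3OOCCH2 → C:3 H:5 O:2
  CH2 → C:1 H:2
  CH2 → C:1 H:2
  CH2 → C:1 H:2
  CH2 → C:1 H:2
  CH2 → C:1 H:2
  CH3 → C:1 H:3
Element totals:
  C: 9
  H: 18
  O: 2
Molecular formula: C9H18O2.
Molar mass = 158.241 g/mol.
Mass from C: 9 × 12.011 = 108.099 g/mol.
%C = 108.099 / 158.241 × 100 = 68.31%.

68.31%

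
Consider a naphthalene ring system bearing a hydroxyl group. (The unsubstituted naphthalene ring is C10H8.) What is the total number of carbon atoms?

Atom tally by fragment:
  naphthalene ring system core → C:10 H:8
  (− 1 ring H displaced by substituents)
  + OH → O:1 H:1
Element totals:
  C: 10
  H: 8
  O: 1

10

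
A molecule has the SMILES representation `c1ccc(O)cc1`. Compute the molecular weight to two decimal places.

Atom tally by fragment:
  benzene ring core → C:6 H:6
  (− 1 ring H displaced by substituents)
  + OH → O:1 H:1
Element totals:
  C: 6
  H: 6
  O: 1
Molecular formula: C6H6O.
  M = 6(12.011) + 6(1.008) + 15.999
    = 72.066 + 6.048 + 15.999 = 94.113

94.11 g/mol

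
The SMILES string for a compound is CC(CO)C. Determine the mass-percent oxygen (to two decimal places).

21.58%

Atom tally by fragment:
  CH3 → C:1 H:3
  CH(CH2OH) → C:2 H:4 O:1
  CH3 → C:1 H:3
Element totals:
  C: 4
  H: 10
  O: 1
Molecular formula: C4H10O.
Molar mass = 74.123 g/mol.
Mass from O: 1 × 15.999 = 15.999 g/mol.
%O = 15.999 / 74.123 × 100 = 21.58%.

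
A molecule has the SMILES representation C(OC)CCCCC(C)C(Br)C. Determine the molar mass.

Atom tally by fragment:
  CH3OCH2 → C:2 H:5 O:1
  CH2 → C:1 H:2
  CH2 → C:1 H:2
  CH2 → C:1 H:2
  CH2 → C:1 H:2
  CH(CH3) → C:2 H:4
  CH(Br) → C:1 H:1 Br:1
  CH3 → C:1 H:3
Element totals:
  C: 10
  H: 21
  Br: 1
  O: 1
Molecular formula: C10H21BrO.
  M = 10(12.011) + 21(1.008) + 79.904 + 15.999
    = 120.110 + 21.168 + 79.904 + 15.999 = 237.181

237.18 g/mol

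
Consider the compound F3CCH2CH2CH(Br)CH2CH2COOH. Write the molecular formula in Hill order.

Atom tally by fragment:
  F3CCH2 → C:2 H:2 F:3
  CH2 → C:1 H:2
  CH(Br) → C:1 H:1 Br:1
  CH2 → C:1 H:2
  CH2COOH → C:2 H:3 O:2
Element totals:
  C: 7
  H: 10
  Br: 1
  F: 3
  O: 2

C7H10BrF3O2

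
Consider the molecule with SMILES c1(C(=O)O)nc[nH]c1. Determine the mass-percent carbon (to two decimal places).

Atom tally by fragment:
  imidazole ring core → C:3 H:4 N:2
  (− 1 ring H displaced by substituents)
  + COOH → C:1 H:1 O:2
Element totals:
  C: 4
  H: 4
  N: 2
  O: 2
Molecular formula: C4H4N2O2.
Molar mass = 112.088 g/mol.
Mass from C: 4 × 12.011 = 48.044 g/mol.
%C = 48.044 / 112.088 × 100 = 42.86%.

42.86%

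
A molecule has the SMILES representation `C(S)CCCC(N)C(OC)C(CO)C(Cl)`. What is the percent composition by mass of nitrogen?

Atom tally by fragment:
  HSCH2 → C:1 H:3 S:1
  CH2 → C:1 H:2
  CH2 → C:1 H:2
  CH2 → C:1 H:2
  CH(NH2) → C:1 H:3 N:1
  CH(OCH3) → C:2 H:4 O:1
  CH(CH2OH) → C:2 H:4 O:1
  CH2Cl → C:1 H:2 Cl:1
Element totals:
  C: 10
  H: 22
  Cl: 1
  N: 1
  O: 2
  S: 1
Molecular formula: C10H22ClNO2S.
Molar mass = 255.801 g/mol.
Mass from N: 1 × 14.007 = 14.007 g/mol.
%N = 14.007 / 255.801 × 100 = 5.48%.

5.48%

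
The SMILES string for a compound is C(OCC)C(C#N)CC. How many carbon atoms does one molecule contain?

Atom tally by fragment:
  C2H5OCH2 → C:3 H:7 O:1
  CH(CN) → C:2 H:1 N:1
  CH2 → C:1 H:2
  CH3 → C:1 H:3
Element totals:
  C: 7
  H: 13
  N: 1
  O: 1

7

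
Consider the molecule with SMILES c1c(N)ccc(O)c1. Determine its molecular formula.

Atom tally by fragment:
  benzene ring core → C:6 H:6
  (− 2 ring H displaced by substituents)
  + NH2 → N:1 H:2
  + OH → O:1 H:1
Element totals:
  C: 6
  H: 7
  N: 1
  O: 1

C6H7NO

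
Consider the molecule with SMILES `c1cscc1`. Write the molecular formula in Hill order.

Atom tally by fragment:
  thiophene ring core → C:4 H:4 S:1
Element totals:
  C: 4
  H: 4
  S: 1

C4H4S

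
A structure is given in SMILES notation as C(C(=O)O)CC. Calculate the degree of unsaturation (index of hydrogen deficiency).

1

Atom tally by fragment:
  HOOCCH2 → C:2 H:3 O:2
  CH2 → C:1 H:2
  CH3 → C:1 H:3
Element totals:
  C: 4
  H: 8
  O: 2
Molecular formula: C4H8O2.
DoU = (2C + 2 + N − H − X) / 2 = (2·4 + 2 + 0 − 8 − 0) / 2 = 1.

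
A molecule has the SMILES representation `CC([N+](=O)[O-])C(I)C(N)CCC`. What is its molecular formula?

Atom tally by fragment:
  CH3 → C:1 H:3
  CH(NO2) → C:1 H:1 N:1 O:2
  CH(I) → C:1 H:1 I:1
  CH(NH2) → C:1 H:3 N:1
  CH2 → C:1 H:2
  CH2 → C:1 H:2
  CH3 → C:1 H:3
Element totals:
  C: 7
  H: 15
  I: 1
  N: 2
  O: 2

C7H15IN2O2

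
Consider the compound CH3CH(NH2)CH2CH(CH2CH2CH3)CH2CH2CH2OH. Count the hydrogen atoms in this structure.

Element totals:
  C: 10
  H: 23
  N: 1
  O: 1

23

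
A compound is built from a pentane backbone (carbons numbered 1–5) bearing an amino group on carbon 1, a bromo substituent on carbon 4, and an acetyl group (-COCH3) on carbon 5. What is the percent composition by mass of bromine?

38.40%

Atom tally by fragment:
  H2NCH2 → C:1 H:4 N:1
  CH2 → C:1 H:2
  CH2 → C:1 H:2
  CH(Br) → C:1 H:1 Br:1
  CH2COCH3 → C:3 H:5 O:1
Element totals:
  C: 7
  H: 14
  Br: 1
  N: 1
  O: 1
Molecular formula: C7H14BrNO.
Molar mass = 208.099 g/mol.
Mass from Br: 1 × 79.904 = 79.904 g/mol.
%Br = 79.904 / 208.099 × 100 = 38.40%.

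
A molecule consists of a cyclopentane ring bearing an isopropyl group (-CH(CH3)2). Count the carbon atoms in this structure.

Atom tally by fragment:
  cyclopentane ring core → C:5 H:10
  (− 1 ring H displaced by substituents)
  + CH(CH3)2 → C:3 H:7
Element totals:
  C: 8
  H: 16

8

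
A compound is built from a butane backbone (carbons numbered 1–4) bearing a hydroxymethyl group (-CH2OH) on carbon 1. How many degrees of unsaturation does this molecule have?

0

Atom tally by fragment:
  HOCH2CH2 → C:2 H:5 O:1
  CH2 → C:1 H:2
  CH2 → C:1 H:2
  CH3 → C:1 H:3
Element totals:
  C: 5
  H: 12
  O: 1
Molecular formula: C5H12O.
DoU = (2C + 2 + N − H − X) / 2 = (2·5 + 2 + 0 − 12 − 0) / 2 = 0.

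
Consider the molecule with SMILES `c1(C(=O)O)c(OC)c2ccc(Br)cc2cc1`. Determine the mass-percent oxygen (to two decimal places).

Atom tally by fragment:
  naphthalene ring system core → C:10 H:8
  (− 3 ring H displaced by substituents)
  + COOH → C:1 H:1 O:2
  + OCH3 → C:1 H:3 O:1
  + Br → Br:1
Element totals:
  C: 12
  H: 9
  Br: 1
  O: 3
Molecular formula: C12H9BrO3.
Molar mass = 281.105 g/mol.
Mass from O: 3 × 15.999 = 47.997 g/mol.
%O = 47.997 / 281.105 × 100 = 17.07%.

17.07%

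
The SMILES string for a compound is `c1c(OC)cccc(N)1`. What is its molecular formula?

C7H9NO

Atom tally by fragment:
  benzene ring core → C:6 H:6
  (− 2 ring H displaced by substituents)
  + OCH3 → C:1 H:3 O:1
  + NH2 → N:1 H:2
Element totals:
  C: 7
  H: 9
  N: 1
  O: 1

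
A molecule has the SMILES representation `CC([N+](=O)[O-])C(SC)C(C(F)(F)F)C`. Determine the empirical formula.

Atom tally by fragment:
  CH3 → C:1 H:3
  CH(NO2) → C:1 H:1 N:1 O:2
  CH(SCH3) → C:2 H:4 S:1
  CH(CF3) → C:2 H:1 F:3
  CH3 → C:1 H:3
Element totals:
  C: 7
  H: 12
  F: 3
  N: 1
  O: 2
  S: 1
Molecular formula: C7H12F3NO2S.
gcd of subscripts (7, 3, 12, 1, 2, 1) = 1, so the empirical formula equals the molecular formula.

C7H12F3NO2S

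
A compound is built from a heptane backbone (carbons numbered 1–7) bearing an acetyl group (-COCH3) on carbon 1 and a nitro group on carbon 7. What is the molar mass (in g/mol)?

187.24 g/mol

Atom tally by fragment:
  CH3COCH2 → C:3 H:5 O:1
  CH2 → C:1 H:2
  CH2 → C:1 H:2
  CH2 → C:1 H:2
  CH2 → C:1 H:2
  CH2 → C:1 H:2
  CH2NO2 → C:1 H:2 N:1 O:2
Element totals:
  C: 9
  H: 17
  N: 1
  O: 3
Molecular formula: C9H17NO3.
  M = 9(12.011) + 17(1.008) + 14.007 + 3(15.999)
    = 108.099 + 17.136 + 14.007 + 47.997 = 187.239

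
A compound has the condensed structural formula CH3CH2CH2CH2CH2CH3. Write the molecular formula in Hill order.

Atom tally by fragment:
  CH3 → C:1 H:3
  CH2 → C:1 H:2
  CH2 → C:1 H:2
  CH2 → C:1 H:2
  CH2 → C:1 H:2
  CH3 → C:1 H:3
Element totals:
  C: 6
  H: 14

C6H14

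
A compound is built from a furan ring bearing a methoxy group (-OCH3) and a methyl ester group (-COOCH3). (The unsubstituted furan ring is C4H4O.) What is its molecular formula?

C7H8O4

Atom tally by fragment:
  furan ring core → C:4 H:4 O:1
  (− 2 ring H displaced by substituents)
  + OCH3 → C:1 H:3 O:1
  + COOCH3 → C:2 H:3 O:2
Element totals:
  C: 7
  H: 8
  O: 4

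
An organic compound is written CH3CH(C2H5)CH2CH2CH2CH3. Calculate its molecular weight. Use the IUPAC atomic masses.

Element totals:
  C: 8
  H: 18
Molecular formula: C8H18.
  M = 8(12.011) + 18(1.008)
    = 96.088 + 18.144 = 114.232

114.23 g/mol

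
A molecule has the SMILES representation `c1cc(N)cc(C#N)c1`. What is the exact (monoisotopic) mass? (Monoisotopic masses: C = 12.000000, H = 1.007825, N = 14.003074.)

Atom tally by fragment:
  benzene ring core → C:6 H:6
  (− 2 ring H displaced by substituents)
  + NH2 → N:1 H:2
  + CN → C:1 N:1
Element totals:
  C: 7
  H: 6
  N: 2
Molecular formula: C7H6N2.
  M = 7(12.0) + 6(1.007825) + 2(14.003074)
    = 84.000000 + 6.046950 + 28.006148 = 118.053098

118.0531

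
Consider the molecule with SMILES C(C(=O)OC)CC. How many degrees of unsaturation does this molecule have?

Atom tally by fragment:
  CH3OOCCH2 → C:3 H:5 O:2
  CH2 → C:1 H:2
  CH3 → C:1 H:3
Element totals:
  C: 5
  H: 10
  O: 2
Molecular formula: C5H10O2.
DoU = (2C + 2 + N − H − X) / 2 = (2·5 + 2 + 0 − 10 − 0) / 2 = 1.

1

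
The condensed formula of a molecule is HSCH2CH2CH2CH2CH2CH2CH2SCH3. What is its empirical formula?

Atom tally by fragment:
  HSCH2 → C:1 H:3 S:1
  CH2 → C:1 H:2
  CH2 → C:1 H:2
  CH2 → C:1 H:2
  CH2 → C:1 H:2
  CH2 → C:1 H:2
  CH2SCH3 → C:2 H:5 S:1
Element totals:
  C: 8
  H: 18
  S: 2
Molecular formula: C8H18S2.
gcd of subscripts = 2; dividing each by 2:
  C: 8/2 = 4
  H: 18/2 = 9
  S: 2/2 = 1

C4H9S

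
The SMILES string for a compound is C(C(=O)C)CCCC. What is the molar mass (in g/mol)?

Atom tally by fragment:
  CH3COCH2 → C:3 H:5 O:1
  CH2 → C:1 H:2
  CH2 → C:1 H:2
  CH2 → C:1 H:2
  CH3 → C:1 H:3
Element totals:
  C: 7
  H: 14
  O: 1
Molecular formula: C7H14O.
  M = 7(12.011) + 14(1.008) + 15.999
    = 84.077 + 14.112 + 15.999 = 114.188

114.19 g/mol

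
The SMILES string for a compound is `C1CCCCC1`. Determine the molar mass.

84.16 g/mol

Atom tally by fragment:
  cyclohexane ring core → C:6 H:12
Element totals:
  C: 6
  H: 12
Molecular formula: C6H12.
  M = 6(12.011) + 12(1.008)
    = 72.066 + 12.096 = 84.162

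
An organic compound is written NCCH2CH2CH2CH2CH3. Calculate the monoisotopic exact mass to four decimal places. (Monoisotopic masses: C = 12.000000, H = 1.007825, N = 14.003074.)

Atom tally by fragment:
  NCCH2 → C:2 H:2 N:1
  CH2 → C:1 H:2
  CH2 → C:1 H:2
  CH2 → C:1 H:2
  CH3 → C:1 H:3
Element totals:
  C: 6
  H: 11
  N: 1
Molecular formula: C6H11N.
  M = 6(12.0) + 11(1.007825) + 14.003074
    = 72.000000 + 11.086075 + 14.003074 = 97.089149

97.0891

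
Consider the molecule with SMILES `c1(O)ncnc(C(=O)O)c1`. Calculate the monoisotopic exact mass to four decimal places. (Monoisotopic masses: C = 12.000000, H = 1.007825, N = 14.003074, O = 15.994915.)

140.0222

Atom tally by fragment:
  pyrimidine ring core → C:4 H:4 N:2
  (− 2 ring H displaced by substituents)
  + OH → O:1 H:1
  + COOH → C:1 H:1 O:2
Element totals:
  C: 5
  H: 4
  N: 2
  O: 3
Molecular formula: C5H4N2O3.
  M = 5(12.0) + 4(1.007825) + 2(14.003074) + 3(15.994915)
    = 60.000000 + 4.031300 + 28.006148 + 47.984745 = 140.022193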